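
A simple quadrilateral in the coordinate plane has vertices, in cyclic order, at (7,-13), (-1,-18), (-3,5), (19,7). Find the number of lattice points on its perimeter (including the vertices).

The number of boundary lattice points is Σ gcd(|Δx|,|Δy|) = gcd(8,5) + gcd(2,23) + gcd(22,2) + gcd(12,20) = 1+1+2+4 = 8.

8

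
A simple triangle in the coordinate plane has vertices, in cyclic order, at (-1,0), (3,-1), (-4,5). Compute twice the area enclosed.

Using the shoelace formula, 2A = |[(-1)·(-1) − 3·0] + [3·5 − (-4)·(-1)] + [(-4)·0 − (-1)·5]| = 17, so the area is 8.5.

17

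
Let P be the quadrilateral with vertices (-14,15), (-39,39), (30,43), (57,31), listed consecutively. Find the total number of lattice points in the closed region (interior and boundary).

1524

The shoelace formula gives twice the area as |[(-14)·39 − (-39)·15] + [(-39)·43 − 30·39] + [30·31 − 57·43] + [57·15 − (-14)·31]| = 3040, so the area is 1520.
Summing gcd(|Δx|,|Δy|) over the edges gives the boundary count: gcd(25,24) + gcd(69,4) + gcd(27,12) + gcd(71,16) = 1+1+3+1 = 6.
Pick's theorem gives I = A − B/2 + 1 = 1520 − 6/2 + 1 = 1518, so the closed region contains I + B = 1518 + 6 = 1524 lattice points.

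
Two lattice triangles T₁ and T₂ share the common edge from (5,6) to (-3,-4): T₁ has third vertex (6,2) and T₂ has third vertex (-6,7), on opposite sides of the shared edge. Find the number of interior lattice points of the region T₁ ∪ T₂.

78

The union is the simple quadrilateral with vertices (5,6), (6,2), (-3,-4), (-6,7) in order.
The shoelace formula gives twice the area as |(5·2 − 6·6) + (6·(-4) − (-3)·2) + ((-3)·7 − (-6)·(-4)) + ((-6)·6 − 5·7)| = 160, so the area is 80.
The number of boundary lattice points is Σ gcd(|Δx|,|Δy|) = gcd(1,4) + gcd(9,6) + gcd(3,11) + gcd(11,1) = 1+3+1+1 = 6.
By Pick's theorem I = A − B/2 + 1 = 80 − 6/2 + 1 = 78.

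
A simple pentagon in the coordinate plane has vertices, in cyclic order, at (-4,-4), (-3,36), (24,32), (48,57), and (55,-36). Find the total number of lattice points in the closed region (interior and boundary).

3259

By the shoelace formula, twice the signed area is |[(-4)·36 − (-3)·(-4)] + [(-3)·32 − 24·36] + [24·57 − 48·32] + [48·(-36) − 55·57] + [55·(-4) − (-4)·(-36)]| = 6511, so the area is 3255.5.
The number of boundary lattice points is Σ gcd(|Δx|,|Δy|) = gcd(1,40) + gcd(27,4) + gcd(24,25) + gcd(7,93) + gcd(59,32) = 1+1+1+1+1 = 5.
Pick's theorem gives I = A − B/2 + 1 = 3255.5 − 5/2 + 1 = 3254, so the closed region contains I + B = 3254 + 5 = 3259 lattice points.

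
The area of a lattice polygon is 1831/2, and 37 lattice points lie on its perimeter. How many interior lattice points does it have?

From Pick's theorem, I = A − B/2 + 1 = 1831/2 − 37/2 + 1 = 898.

898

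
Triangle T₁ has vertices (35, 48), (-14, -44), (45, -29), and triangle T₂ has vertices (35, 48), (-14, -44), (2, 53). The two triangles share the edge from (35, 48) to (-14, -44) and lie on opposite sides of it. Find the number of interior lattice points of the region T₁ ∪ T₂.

3986

The union is the simple quadrilateral with vertices (35, 48), (45, -29), (-14, -44), (2, 53) in order.
Using the shoelace formula, 2A = |(35·(-29) − 45·48) + (45·(-44) − (-14)·(-29)) + ((-14)·53 − 2·(-44)) + (2·48 − 35·53)| = 7974, so the area is 3987.
The number of boundary lattice points is Σ gcd(|Δx|,|Δy|) = gcd(10,77) + gcd(59,15) + gcd(16,97) + gcd(33,5) = 1+1+1+1 = 4.
By Pick's theorem I = A − B/2 + 1 = 3987 − 4/2 + 1 = 3986.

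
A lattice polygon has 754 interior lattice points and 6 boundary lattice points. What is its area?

Pick's theorem states A = I + B/2 − 1, so A = 754 + 6/2 − 1 = 756.

756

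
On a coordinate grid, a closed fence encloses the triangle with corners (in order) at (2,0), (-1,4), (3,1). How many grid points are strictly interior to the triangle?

3

By the shoelace formula, twice the signed area is |[2·4 − (-1)·0] + [(-1)·1 − 3·4] + [3·0 − 2·1]| = 7, so the area is 7/2.
Summing gcd(|Δx|,|Δy|) over the edges gives the boundary count: gcd(3,4) + gcd(4,3) + gcd(1,1) = 1+1+1 = 3.
Pick's theorem gives I = A − B/2 + 1 = 7/2 − 3/2 + 1 = 3.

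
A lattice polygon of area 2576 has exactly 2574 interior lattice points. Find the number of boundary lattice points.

6

Pick's theorem gives A = I + B/2 − 1, so B = 2(A − I + 1) = 2(2576 − 2574 + 1) = 6.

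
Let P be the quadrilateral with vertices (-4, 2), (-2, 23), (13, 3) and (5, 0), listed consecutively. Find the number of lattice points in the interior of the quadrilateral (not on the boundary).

By the shoelace formula, twice the signed area is |[(-4)·23 − (-2)·2] + [(-2)·3 − 13·23] + [13·0 − 5·3] + [5·2 − (-4)·0]| = 398, so the area is 199.
Along each edge there are gcd(|Δx|,|Δy|)+1 lattice points, so counting each shared vertex once the boundary has gcd(2,21) + gcd(15,20) + gcd(8,3) + gcd(9,2) = 1+5+1+1 = 8.
By Pick's theorem A = I + B/2 − 1, so I = 199 − 8/2 + 1 = 196.

196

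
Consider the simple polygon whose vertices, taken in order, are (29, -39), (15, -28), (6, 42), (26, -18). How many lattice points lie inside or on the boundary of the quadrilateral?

574

Using the shoelace formula, 2A = |[29·(-28) − 15·(-39)] + [15·42 − 6·(-28)] + [6·(-18) − 26·42] + [26·(-39) − 29·(-18)]| = 1121, so the area is 1121/2.
The number of boundary lattice points is Σ gcd(|Δx|,|Δy|) = gcd(14,11) + gcd(9,70) + gcd(20,60) + gcd(3,21) = 1+1+20+3 = 25.
Pick's theorem gives I = A − B/2 + 1 = 1121/2 − 25/2 + 1 = 549, so the closed region contains I + B = 549 + 25 = 574 lattice points.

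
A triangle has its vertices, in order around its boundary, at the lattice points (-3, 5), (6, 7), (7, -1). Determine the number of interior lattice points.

Using the shoelace formula, 2A = |[(-3)·7 − 6·5] + [6·(-1) − 7·7] + [7·5 − (-3)·(-1)]| = 74, so the area is 37.
Summing gcd(|Δx|,|Δy|) over the edges gives the boundary count: gcd(9,2) + gcd(1,8) + gcd(10,6) = 1+1+2 = 4.
Pick's theorem gives I = A − B/2 + 1 = 37 − 4/2 + 1 = 36.

36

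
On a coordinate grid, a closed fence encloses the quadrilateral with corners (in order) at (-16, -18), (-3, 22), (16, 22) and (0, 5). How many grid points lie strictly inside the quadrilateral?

322

The shoelace formula gives twice the area as |[(-16)·22 − (-3)·(-18)] + [(-3)·22 − 16·22] + [16·5 − 0·22] + [0·(-18) − (-16)·5]| = 664, so the area is 332.
Summing gcd(|Δx|,|Δy|) over the edges gives the boundary count: gcd(13,40) + gcd(19,0) + gcd(16,17) + gcd(16,23) = 1+19+1+1 = 22.
Pick's theorem gives I = A − B/2 + 1 = 332 − 22/2 + 1 = 322.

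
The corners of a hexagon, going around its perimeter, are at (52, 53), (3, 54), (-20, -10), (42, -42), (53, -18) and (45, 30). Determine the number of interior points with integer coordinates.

4821

The shoelace formula gives twice the area as |[52·54 − 3·53] + [3·(-10) − (-20)·54] + [(-20)·(-42) − 42·(-10)] + [42·(-18) − 53·(-42)] + [53·30 − 45·(-18)] + [45·53 − 52·30]| = 9654, so the area is 4827.
The number of boundary lattice points is Σ gcd(|Δx|,|Δy|) = gcd(49,1) + gcd(23,64) + gcd(62,32) + gcd(11,24) + gcd(8,48) + gcd(7,23) = 1+1+2+1+8+1 = 14.
By Pick's theorem A = I + B/2 − 1, so I = 4827 − 14/2 + 1 = 4821.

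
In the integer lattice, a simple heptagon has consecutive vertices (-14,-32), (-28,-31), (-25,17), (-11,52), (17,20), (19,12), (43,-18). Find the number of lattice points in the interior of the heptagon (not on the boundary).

The shoelace formula gives twice the area as |[(-14)·(-31) − (-28)·(-32)] + [(-28)·17 − (-25)·(-31)] + [(-25)·52 − (-11)·17] + [(-11)·20 − 17·52] + [17·12 − 19·20] + [19·(-18) − 43·12] + [43·(-32) − (-14)·(-18)]| = 6592, so the area is 3296.
Summing gcd(|Δx|,|Δy|) over the edges gives the boundary count: gcd(14,1) + gcd(3,48) + gcd(14,35) + gcd(28,32) + gcd(2,8) + gcd(24,30) + gcd(57,14) = 1+3+7+4+2+6+1 = 24.
By Pick's theorem A = I + B/2 − 1, so I = 3296 − 24/2 + 1 = 3285.

3285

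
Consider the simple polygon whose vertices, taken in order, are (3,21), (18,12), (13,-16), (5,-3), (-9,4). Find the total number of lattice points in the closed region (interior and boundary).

The shoelace formula gives twice the area as |(3·12 − 18·21) + (18·(-16) − 13·12) + (13·(-3) − 5·(-16)) + (5·4 − (-9)·(-3)) + ((-9)·21 − 3·4)| = 953, so the area is 953/2.
The number of boundary lattice points is Σ gcd(|Δx|,|Δy|) = gcd(15,9) + gcd(5,28) + gcd(8,13) + gcd(14,7) + gcd(12,17) = 3+1+1+7+1 = 13.
Pick's theorem gives I = A − B/2 + 1 = 953/2 − 13/2 + 1 = 471, so the closed region contains I + B = 471 + 13 = 484 lattice points.

484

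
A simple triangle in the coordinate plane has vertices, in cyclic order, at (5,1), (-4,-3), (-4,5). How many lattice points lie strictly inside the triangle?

Using the shoelace formula, 2A = |[5·(-3) − (-4)·1] + [(-4)·5 − (-4)·(-3)] + [(-4)·1 − 5·5]| = 72, so the area is 36.
The number of boundary lattice points is Σ gcd(|Δx|,|Δy|) = gcd(9,4) + gcd(0,8) + gcd(9,4) = 1+8+1 = 10.
By Pick's theorem A = I + B/2 − 1, so I = 36 − 10/2 + 1 = 32.

32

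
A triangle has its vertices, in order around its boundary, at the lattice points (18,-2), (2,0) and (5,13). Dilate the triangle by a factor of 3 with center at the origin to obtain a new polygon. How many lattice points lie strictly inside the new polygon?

By the shoelace formula, twice the signed area is |[18·0 − 2·(-2)] + [2·13 − 5·0] + [5·(-2) − 18·13]| = 214, so the area is 107.
Along each edge there are gcd(|Δx|,|Δy|)+1 lattice points, so counting each shared vertex once the boundary has gcd(16,2) + gcd(3,13) + gcd(13,15) = 2+1+1 = 4.
Scaling by 3 multiplies the area by 3² = 9 (so the new area is 963) and multiplies the boundary lattice-point count by 3, giving 12.
By Pick's theorem, the interior count of the dilated polygon is 963 − 12/2 + 1 = 958.

958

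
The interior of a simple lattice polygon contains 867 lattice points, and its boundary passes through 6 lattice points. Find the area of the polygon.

Pick's theorem states A = I + B/2 − 1, so A = 867 + 6/2 − 1 = 869.

869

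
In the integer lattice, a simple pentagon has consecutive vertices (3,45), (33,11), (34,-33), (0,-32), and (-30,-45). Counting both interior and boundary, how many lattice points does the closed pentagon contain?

3094

The shoelace formula gives twice the area as |[3·11 − 33·45] + [33·(-33) − 34·11] + [34·(-32) − 0·(-33)] + [0·(-45) − (-30)·(-32)] + [(-30)·45 − 3·(-45)]| = 6178, so the area is 3089.
Along each edge there are gcd(|Δx|,|Δy|)+1 lattice points, so counting each shared vertex once the boundary has gcd(30,34) + gcd(1,44) + gcd(34,1) + gcd(30,13) + gcd(33,90) = 2+1+1+1+3 = 8.
Pick's theorem gives I = A − B/2 + 1 = 3089 − 8/2 + 1 = 3086, so the closed region contains I + B = 3086 + 8 = 3094 lattice points.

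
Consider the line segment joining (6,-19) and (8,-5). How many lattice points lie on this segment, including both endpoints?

The number of lattice points on a segment between lattice points is gcd(|Δx|,|Δy|) + 1 = gcd(2,14) + 1 = 2 + 1 = 3.

3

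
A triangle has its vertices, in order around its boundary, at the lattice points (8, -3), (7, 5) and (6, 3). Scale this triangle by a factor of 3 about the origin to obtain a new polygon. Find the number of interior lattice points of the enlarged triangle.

The shoelace formula gives twice the area as |(8·5 − 7·(-3)) + (7·3 − 6·5) + (6·(-3) − 8·3)| = 10, so the area is 5.
The number of boundary lattice points is Σ gcd(|Δx|,|Δy|) = gcd(1,8) + gcd(1,2) + gcd(2,6) = 1+1+2 = 4.
Scaling by 3 multiplies the area by 3² = 9 (so the new area is 45) and multiplies the boundary lattice-point count by 3, giving 12.
By Pick's theorem, the interior count of the dilated polygon is 45 − 12/2 + 1 = 40.

40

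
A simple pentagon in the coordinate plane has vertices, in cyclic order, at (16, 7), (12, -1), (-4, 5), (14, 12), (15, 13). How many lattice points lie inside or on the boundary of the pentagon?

137

By the shoelace formula, twice the signed area is |(16·(-1) − 12·7) + (12·5 − (-4)·(-1)) + ((-4)·12 − 14·5) + (14·13 − 15·12) + (15·7 − 16·13)| = 263, so the area is 131.5.
The number of boundary lattice points is Σ gcd(|Δx|,|Δy|) = gcd(4,8) + gcd(16,6) + gcd(18,7) + gcd(1,1) + gcd(1,6) = 4+2+1+1+1 = 9.
Pick's theorem gives I = A − B/2 + 1 = 131.5 − 9/2 + 1 = 128, so the closed region contains I + B = 128 + 9 = 137 lattice points.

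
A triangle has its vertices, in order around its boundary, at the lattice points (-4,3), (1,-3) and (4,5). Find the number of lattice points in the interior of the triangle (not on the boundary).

28

Using the shoelace formula, 2A = |[(-4)·(-3) − 1·3] + [1·5 − 4·(-3)] + [4·3 − (-4)·5]| = 58, so the area is 29.
Along each edge there are gcd(|Δx|,|Δy|)+1 lattice points, so counting each shared vertex once the boundary has gcd(5,6) + gcd(3,8) + gcd(8,2) = 1+1+2 = 4.
By Pick's theorem A = I + B/2 − 1, so I = 29 − 4/2 + 1 = 28.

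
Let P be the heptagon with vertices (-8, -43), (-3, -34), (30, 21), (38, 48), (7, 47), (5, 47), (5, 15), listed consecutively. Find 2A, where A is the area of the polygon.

3031

By the shoelace formula, twice the signed area is |((-8)·(-34) − (-3)·(-43)) + ((-3)·21 − 30·(-34)) + (30·48 − 38·21) + (38·47 − 7·48) + (7·47 − 5·47) + (5·15 − 5·47) + (5·(-43) − (-8)·15)| = 3031, so the area is 3031/2.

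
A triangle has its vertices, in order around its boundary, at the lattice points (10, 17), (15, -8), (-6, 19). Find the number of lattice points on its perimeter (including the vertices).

10

Along each edge there are gcd(|Δx|,|Δy|)+1 lattice points, so counting each shared vertex once the boundary has gcd(5,25) + gcd(21,27) + gcd(16,2) = 5+3+2 = 10.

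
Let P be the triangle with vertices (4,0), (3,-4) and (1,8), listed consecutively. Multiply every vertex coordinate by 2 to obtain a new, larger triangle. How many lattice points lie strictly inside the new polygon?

Using the shoelace formula, 2A = |[4·(-4) − 3·0] + [3·8 − 1·(-4)] + [1·0 − 4·8]| = 20, so the area is 10.
Summing gcd(|Δx|,|Δy|) over the edges gives the boundary count: gcd(1,4) + gcd(2,12) + gcd(3,8) = 1+2+1 = 4.
Scaling by 2 multiplies the area by 2² = 4 (so the new area is 40) and multiplies the boundary lattice-point count by 2, giving 8.
By Pick's theorem, the interior count of the dilated polygon is 40 − 8/2 + 1 = 37.

37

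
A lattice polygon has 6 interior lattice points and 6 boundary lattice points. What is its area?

Pick's theorem states A = I + B/2 − 1, so A = 6 + 6/2 − 1 = 8.

8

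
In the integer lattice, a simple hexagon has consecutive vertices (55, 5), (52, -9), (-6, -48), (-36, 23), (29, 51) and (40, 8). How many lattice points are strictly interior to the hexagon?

4858

The shoelace formula gives twice the area as |[55·(-9) − 52·5] + [52·(-48) − (-6)·(-9)] + [(-6)·23 − (-36)·(-48)] + [(-36)·51 − 29·23] + [29·8 − 40·51] + [40·5 − 55·8]| = 9722, so the area is 4861.
The number of boundary lattice points is Σ gcd(|Δx|,|Δy|) = gcd(3,14) + gcd(58,39) + gcd(30,71) + gcd(65,28) + gcd(11,43) + gcd(15,3) = 1+1+1+1+1+3 = 8.
Pick's theorem gives I = A − B/2 + 1 = 4861 − 8/2 + 1 = 4858.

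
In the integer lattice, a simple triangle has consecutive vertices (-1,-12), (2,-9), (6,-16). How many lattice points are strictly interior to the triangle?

15

The shoelace formula gives twice the area as |[(-1)·(-9) − 2·(-12)] + [2·(-16) − 6·(-9)] + [6·(-12) − (-1)·(-16)]| = 33, so the area is 16.5.
Along each edge there are gcd(|Δx|,|Δy|)+1 lattice points, so counting each shared vertex once the boundary has gcd(3,3) + gcd(4,7) + gcd(7,4) = 3+1+1 = 5.
Pick's theorem gives I = A − B/2 + 1 = 16.5 − 5/2 + 1 = 15.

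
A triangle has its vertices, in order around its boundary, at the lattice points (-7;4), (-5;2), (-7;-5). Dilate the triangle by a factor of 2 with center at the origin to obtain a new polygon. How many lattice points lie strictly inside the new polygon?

25

The shoelace formula gives twice the area as |((-7)·2 − (-5)·4) + ((-5)·(-5) − (-7)·2) + ((-7)·4 − (-7)·(-5))| = 18, so the area is 9.
Summing gcd(|Δx|,|Δy|) over the edges gives the boundary count: gcd(2,2) + gcd(2,7) + gcd(0,9) = 2+1+9 = 12.
Scaling by 2 multiplies the area by 2² = 4 (so the new area is 36) and multiplies the boundary lattice-point count by 2, giving 24.
By Pick's theorem, the interior count of the dilated polygon is 36 − 24/2 + 1 = 25.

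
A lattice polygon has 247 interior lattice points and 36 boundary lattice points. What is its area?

264

Pick's theorem states A = I + B/2 − 1, so A = 247 + 36/2 − 1 = 264.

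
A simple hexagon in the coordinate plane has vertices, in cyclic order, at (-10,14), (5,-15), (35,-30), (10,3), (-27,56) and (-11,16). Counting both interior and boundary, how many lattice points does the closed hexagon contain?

By the shoelace formula, twice the signed area is |[(-10)·(-15) − 5·14] + [5·(-30) − 35·(-15)] + [35·3 − 10·(-30)] + [10·56 − (-27)·3] + [(-27)·16 − (-11)·56] + [(-11)·14 − (-10)·16]| = 1691, so the area is 1691/2.
Summing gcd(|Δx|,|Δy|) over the edges gives the boundary count: gcd(15,29) + gcd(30,15) + gcd(25,33) + gcd(37,53) + gcd(16,40) + gcd(1,2) = 1+15+1+1+8+1 = 27.
Pick's theorem gives I = A − B/2 + 1 = 1691/2 − 27/2 + 1 = 833, so the closed region contains I + B = 833 + 27 = 860 lattice points.

860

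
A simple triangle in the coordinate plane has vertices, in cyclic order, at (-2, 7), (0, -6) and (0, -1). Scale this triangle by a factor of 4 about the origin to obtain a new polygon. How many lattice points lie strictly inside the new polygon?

By the shoelace formula, twice the signed area is |((-2)·(-6) − 0·7) + (0·(-1) − 0·(-6)) + (0·7 − (-2)·(-1))| = 10, so the area is 5.
Summing gcd(|Δx|,|Δy|) over the edges gives the boundary count: gcd(2,13) + gcd(0,5) + gcd(2,8) = 1+5+2 = 8.
Scaling by 4 multiplies the area by 4² = 16 (so the new area is 80) and multiplies the boundary lattice-point count by 4, giving 32.
By Pick's theorem, the interior count of the dilated polygon is 80 − 32/2 + 1 = 65.

65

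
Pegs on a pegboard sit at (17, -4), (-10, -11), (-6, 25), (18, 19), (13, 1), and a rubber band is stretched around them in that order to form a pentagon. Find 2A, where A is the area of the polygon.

Using the shoelace formula, 2A = |(17·(-11) − (-10)·(-4)) + ((-10)·25 − (-6)·(-11)) + ((-6)·19 − 18·25) + (18·1 − 13·19) + (13·(-4) − 17·1)| = 1405, so the area is 1405/2.

1405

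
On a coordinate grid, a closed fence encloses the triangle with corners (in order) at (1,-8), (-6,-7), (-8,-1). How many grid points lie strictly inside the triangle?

By the shoelace formula, twice the signed area is |(1·(-7) − (-6)·(-8)) + ((-6)·(-1) − (-8)·(-7)) + ((-8)·(-8) − 1·(-1))| = 40, so the area is 20.
Along each edge there are gcd(|Δx|,|Δy|)+1 lattice points, so counting each shared vertex once the boundary has gcd(7,1) + gcd(2,6) + gcd(9,7) = 1+2+1 = 4.
By Pick's theorem A = I + B/2 − 1, so I = 20 − 4/2 + 1 = 19.

19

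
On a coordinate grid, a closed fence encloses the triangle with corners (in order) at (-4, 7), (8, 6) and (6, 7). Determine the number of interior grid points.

0

By the shoelace formula, twice the signed area is |[(-4)·6 − 8·7] + [8·7 − 6·6] + [6·7 − (-4)·7]| = 10, so the area is 5.
Along each edge there are gcd(|Δx|,|Δy|)+1 lattice points, so counting each shared vertex once the boundary has gcd(12,1) + gcd(2,1) + gcd(10,0) = 1+1+10 = 12.
By Pick's theorem A = I + B/2 − 1, so I = 5 − 12/2 + 1 = 0.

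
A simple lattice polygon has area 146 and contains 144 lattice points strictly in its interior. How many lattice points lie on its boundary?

6

Pick's theorem gives A = I + B/2 − 1, so B = 2(A − I + 1) = 2(146 − 144 + 1) = 6.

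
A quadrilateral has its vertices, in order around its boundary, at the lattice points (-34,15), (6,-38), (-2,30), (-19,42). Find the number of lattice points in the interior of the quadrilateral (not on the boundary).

By the shoelace formula, twice the signed area is |((-34)·(-38) − 6·15) + (6·30 − (-2)·(-38)) + ((-2)·42 − (-19)·30) + ((-19)·15 − (-34)·42)| = 2935, so the area is 2935/2.
Summing gcd(|Δx|,|Δy|) over the edges gives the boundary count: gcd(40,53) + gcd(8,68) + gcd(17,12) + gcd(15,27) = 1+4+1+3 = 9.
By Pick's theorem A = I + B/2 − 1, so I = 2935/2 − 9/2 + 1 = 1464.

1464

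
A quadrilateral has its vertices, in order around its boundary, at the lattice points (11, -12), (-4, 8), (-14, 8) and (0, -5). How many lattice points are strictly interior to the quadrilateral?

Using the shoelace formula, 2A = |(11·8 − (-4)·(-12)) + ((-4)·8 − (-14)·8) + ((-14)·(-5) − 0·8) + (0·(-12) − 11·(-5))| = 245, so the area is 245/2.
Summing gcd(|Δx|,|Δy|) over the edges gives the boundary count: gcd(15,20) + gcd(10,0) + gcd(14,13) + gcd(11,7) = 5+10+1+1 = 17.
Pick's theorem gives I = A − B/2 + 1 = 245/2 − 17/2 + 1 = 115.

115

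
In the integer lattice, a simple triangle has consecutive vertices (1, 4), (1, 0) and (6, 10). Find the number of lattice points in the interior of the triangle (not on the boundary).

6

Using the shoelace formula, 2A = |(1·0 − 1·4) + (1·10 − 6·0) + (6·4 − 1·10)| = 20, so the area is 10.
The number of boundary lattice points is Σ gcd(|Δx|,|Δy|) = gcd(0,4) + gcd(5,10) + gcd(5,6) = 4+5+1 = 10.
By Pick's theorem A = I + B/2 − 1, so I = 10 − 10/2 + 1 = 6.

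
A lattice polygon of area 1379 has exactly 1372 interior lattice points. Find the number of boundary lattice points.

Pick's theorem gives A = I + B/2 − 1, so B = 2(A − I + 1) = 2(1379 − 1372 + 1) = 16.

16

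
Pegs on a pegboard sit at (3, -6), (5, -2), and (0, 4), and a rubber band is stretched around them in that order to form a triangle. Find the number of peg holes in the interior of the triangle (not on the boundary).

15

The shoelace formula gives twice the area as |(3·(-2) − 5·(-6)) + (5·4 − 0·(-2)) + (0·(-6) − 3·4)| = 32, so the area is 16.
Summing gcd(|Δx|,|Δy|) over the edges gives the boundary count: gcd(2,4) + gcd(5,6) + gcd(3,10) = 2+1+1 = 4.
By Pick's theorem A = I + B/2 − 1, so I = 16 − 4/2 + 1 = 15.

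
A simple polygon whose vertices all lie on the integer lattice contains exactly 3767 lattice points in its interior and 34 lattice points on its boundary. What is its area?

3783

Pick's theorem states A = I + B/2 − 1, so A = 3767 + 34/2 − 1 = 3783.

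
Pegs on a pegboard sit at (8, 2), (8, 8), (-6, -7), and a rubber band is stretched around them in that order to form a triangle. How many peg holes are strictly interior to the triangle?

The shoelace formula gives twice the area as |(8·8 − 8·2) + (8·(-7) − (-6)·8) + ((-6)·2 − 8·(-7))| = 84, so the area is 42.
The number of boundary lattice points is Σ gcd(|Δx|,|Δy|) = gcd(0,6) + gcd(14,15) + gcd(14,9) = 6+1+1 = 8.
Pick's theorem gives I = A − B/2 + 1 = 42 − 8/2 + 1 = 39.

39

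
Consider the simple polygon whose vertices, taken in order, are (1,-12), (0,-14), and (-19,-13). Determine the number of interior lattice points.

By the shoelace formula, twice the signed area is |[1·(-14) − 0·(-12)] + [0·(-13) − (-19)·(-14)] + [(-19)·(-12) − 1·(-13)]| = 39, so the area is 39/2.
The number of boundary lattice points is Σ gcd(|Δx|,|Δy|) = gcd(1,2) + gcd(19,1) + gcd(20,1) = 1+1+1 = 3.
By Pick's theorem A = I + B/2 − 1, so I = 39/2 − 3/2 + 1 = 19.

19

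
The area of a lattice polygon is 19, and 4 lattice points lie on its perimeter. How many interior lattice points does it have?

From Pick's theorem, I = A − B/2 + 1 = 19 − 4/2 + 1 = 18.

18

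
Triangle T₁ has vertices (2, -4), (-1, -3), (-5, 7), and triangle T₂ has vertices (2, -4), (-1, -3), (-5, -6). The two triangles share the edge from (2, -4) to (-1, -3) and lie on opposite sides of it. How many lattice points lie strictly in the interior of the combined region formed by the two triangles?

The union is the simple quadrilateral with vertices (2, -4), (-5, 7), (-1, -3), (-5, -6) in order.
The shoelace formula gives twice the area as |(2·7 − (-5)·(-4)) + ((-5)·(-3) − (-1)·7) + ((-1)·(-6) − (-5)·(-3)) + ((-5)·(-4) − 2·(-6))| = 39, so the area is 39/2.
Along each edge there are gcd(|Δx|,|Δy|)+1 lattice points, so counting each shared vertex once the boundary has gcd(7,11) + gcd(4,10) + gcd(4,3) + gcd(7,2) = 1+2+1+1 = 5.
By Pick's theorem I = A − B/2 + 1 = 39/2 − 5/2 + 1 = 18.

18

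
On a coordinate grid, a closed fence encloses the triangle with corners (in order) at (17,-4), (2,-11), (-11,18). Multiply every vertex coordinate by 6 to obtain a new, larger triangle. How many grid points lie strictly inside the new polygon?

9457

Using the shoelace formula, 2A = |(17·(-11) − 2·(-4)) + (2·18 − (-11)·(-11)) + ((-11)·(-4) − 17·18)| = 526, so the area is 263.
Summing gcd(|Δx|,|Δy|) over the edges gives the boundary count: gcd(15,7) + gcd(13,29) + gcd(28,22) = 1+1+2 = 4.
Scaling by 6 multiplies the area by 6² = 36 (so the new area is 9468) and multiplies the boundary lattice-point count by 6, giving 24.
By Pick's theorem, the interior count of the dilated polygon is 9468 − 24/2 + 1 = 9457.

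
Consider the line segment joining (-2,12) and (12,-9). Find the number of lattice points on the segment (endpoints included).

The number of lattice points on a segment between lattice points is gcd(|Δx|,|Δy|) + 1 = gcd(14,21) + 1 = 7 + 1 = 8.

8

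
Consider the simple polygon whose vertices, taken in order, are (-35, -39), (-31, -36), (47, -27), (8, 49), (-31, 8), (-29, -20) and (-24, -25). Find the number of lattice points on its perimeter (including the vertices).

14

The number of boundary lattice points is Σ gcd(|Δx|,|Δy|) = gcd(4,3) + gcd(78,9) + gcd(39,76) + gcd(39,41) + gcd(2,28) + gcd(5,5) + gcd(11,14) = 1+3+1+1+2+5+1 = 14.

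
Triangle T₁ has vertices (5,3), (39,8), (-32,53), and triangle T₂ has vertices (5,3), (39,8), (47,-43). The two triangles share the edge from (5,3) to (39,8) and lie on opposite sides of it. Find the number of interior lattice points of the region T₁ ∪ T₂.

The union is the simple quadrilateral with vertices (5,3), (-32,53), (39,8), (47,-43) in order.
Using the shoelace formula, 2A = |(5·53 − (-32)·3) + ((-32)·8 − 39·53) + (39·(-43) − 47·8) + (47·3 − 5·(-43))| = 3659, so the area is 1829.5.
Along each edge there are gcd(|Δx|,|Δy|)+1 lattice points, so counting each shared vertex once the boundary has gcd(37,50) + gcd(71,45) + gcd(8,51) + gcd(42,46) = 1+1+1+2 = 5.
By Pick's theorem I = A − B/2 + 1 = 1829.5 − 5/2 + 1 = 1828.

1828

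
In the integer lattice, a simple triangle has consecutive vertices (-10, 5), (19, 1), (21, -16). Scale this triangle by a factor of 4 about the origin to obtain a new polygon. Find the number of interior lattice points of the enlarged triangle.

By the shoelace formula, twice the signed area is |((-10)·1 − 19·5) + (19·(-16) − 21·1) + (21·5 − (-10)·(-16))| = 485, so the area is 242.5.
Along each edge there are gcd(|Δx|,|Δy|)+1 lattice points, so counting each shared vertex once the boundary has gcd(29,4) + gcd(2,17) + gcd(31,21) = 1+1+1 = 3.
Scaling by 4 multiplies the area by 4² = 16 (so the new area is 3880) and multiplies the boundary lattice-point count by 4, giving 12.
By Pick's theorem, the interior count of the dilated polygon is 3880 − 12/2 + 1 = 3875.

3875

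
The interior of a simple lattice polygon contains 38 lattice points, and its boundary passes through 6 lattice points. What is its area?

By Pick's theorem, A = I + B/2 − 1 = 38 + 6/2 − 1 = 40.

40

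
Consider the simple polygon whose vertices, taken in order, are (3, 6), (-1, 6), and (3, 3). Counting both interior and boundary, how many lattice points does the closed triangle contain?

11

The shoelace formula gives twice the area as |[3·6 − (-1)·6] + [(-1)·3 − 3·6] + [3·6 − 3·3]| = 12, so the area is 6.
Along each edge there are gcd(|Δx|,|Δy|)+1 lattice points, so counting each shared vertex once the boundary has gcd(4,0) + gcd(4,3) + gcd(0,3) = 4+1+3 = 8.
Pick's theorem gives I = A − B/2 + 1 = 6 − 8/2 + 1 = 3, so the closed region contains I + B = 3 + 8 = 11 lattice points.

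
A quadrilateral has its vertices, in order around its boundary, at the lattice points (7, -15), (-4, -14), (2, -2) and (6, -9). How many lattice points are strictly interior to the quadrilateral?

74

The shoelace formula gives twice the area as |[7·(-14) − (-4)·(-15)] + [(-4)·(-2) − 2·(-14)] + [2·(-9) − 6·(-2)] + [6·(-15) − 7·(-9)]| = 155, so the area is 77.5.
Along each edge there are gcd(|Δx|,|Δy|)+1 lattice points, so counting each shared vertex once the boundary has gcd(11,1) + gcd(6,12) + gcd(4,7) + gcd(1,6) = 1+6+1+1 = 9.
Pick's theorem gives I = A − B/2 + 1 = 77.5 − 9/2 + 1 = 74.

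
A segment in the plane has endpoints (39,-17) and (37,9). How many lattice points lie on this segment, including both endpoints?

3

The number of lattice points on a segment between lattice points is gcd(|Δx|,|Δy|) + 1 = gcd(2,26) + 1 = 2 + 1 = 3.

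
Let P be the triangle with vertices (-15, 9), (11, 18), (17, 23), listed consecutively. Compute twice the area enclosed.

By the shoelace formula, twice the signed area is |[(-15)·18 − 11·9] + [11·23 − 17·18] + [17·9 − (-15)·23]| = 76, so the area is 38.

76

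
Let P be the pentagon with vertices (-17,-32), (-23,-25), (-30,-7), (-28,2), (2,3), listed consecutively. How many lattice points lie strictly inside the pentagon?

627

By the shoelace formula, twice the signed area is |((-17)·(-25) − (-23)·(-32)) + ((-23)·(-7) − (-30)·(-25)) + ((-30)·2 − (-28)·(-7)) + ((-28)·3 − 2·2) + (2·(-32) − (-17)·3)| = 1257, so the area is 1257/2.
The number of boundary lattice points is Σ gcd(|Δx|,|Δy|) = gcd(6,7) + gcd(7,18) + gcd(2,9) + gcd(30,1) + gcd(19,35) = 1+1+1+1+1 = 5.
By Pick's theorem A = I + B/2 − 1, so I = 1257/2 − 5/2 + 1 = 627.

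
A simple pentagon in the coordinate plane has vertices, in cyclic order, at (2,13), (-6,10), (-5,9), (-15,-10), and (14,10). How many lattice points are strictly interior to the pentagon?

213

Using the shoelace formula, 2A = |[2·10 − (-6)·13] + [(-6)·9 − (-5)·10] + [(-5)·(-10) − (-15)·9] + [(-15)·10 − 14·(-10)] + [14·13 − 2·10]| = 431, so the area is 215.5.
The number of boundary lattice points is Σ gcd(|Δx|,|Δy|) = gcd(8,3) + gcd(1,1) + gcd(10,19) + gcd(29,20) + gcd(12,3) = 1+1+1+1+3 = 7.
By Pick's theorem A = I + B/2 − 1, so I = 215.5 − 7/2 + 1 = 213.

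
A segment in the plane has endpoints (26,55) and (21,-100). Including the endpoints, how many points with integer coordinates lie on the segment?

The number of lattice points on a segment between lattice points is gcd(|Δx|,|Δy|) + 1 = gcd(5,155) + 1 = 5 + 1 = 6.

6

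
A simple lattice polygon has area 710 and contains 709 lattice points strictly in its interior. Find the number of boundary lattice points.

Pick's theorem gives A = I + B/2 − 1, so B = 2(A − I + 1) = 2(710 − 709 + 1) = 4.

4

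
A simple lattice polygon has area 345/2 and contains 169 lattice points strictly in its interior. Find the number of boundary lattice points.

9

Pick's theorem gives A = I + B/2 − 1, so B = 2(A − I + 1) = 2(345/2 − 169 + 1) = 9.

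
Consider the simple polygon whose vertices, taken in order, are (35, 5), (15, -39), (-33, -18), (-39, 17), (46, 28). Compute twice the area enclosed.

The shoelace formula gives twice the area as |[35·(-39) − 15·5] + [15·(-18) − (-33)·(-39)] + [(-33)·17 − (-39)·(-18)] + [(-39)·28 − 46·17] + [46·5 − 35·28]| = 6884, so the area is 3442.

6884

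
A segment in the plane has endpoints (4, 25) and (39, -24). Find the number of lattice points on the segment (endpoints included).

8

The number of lattice points on a segment between lattice points is gcd(|Δx|,|Δy|) + 1 = gcd(35,49) + 1 = 7 + 1 = 8.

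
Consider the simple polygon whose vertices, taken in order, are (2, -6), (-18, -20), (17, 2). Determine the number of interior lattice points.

24

The shoelace formula gives twice the area as |(2·(-20) − (-18)·(-6)) + ((-18)·2 − 17·(-20)) + (17·(-6) − 2·2)| = 50, so the area is 25.
The number of boundary lattice points is Σ gcd(|Δx|,|Δy|) = gcd(20,14) + gcd(35,22) + gcd(15,8) = 2+1+1 = 4.
Pick's theorem gives I = A − B/2 + 1 = 25 − 4/2 + 1 = 24.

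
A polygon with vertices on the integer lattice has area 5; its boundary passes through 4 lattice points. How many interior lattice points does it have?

Pick's theorem A = I + B/2 − 1 rearranges to I = A − B/2 + 1 = 5 − 4/2 + 1 = 4.

4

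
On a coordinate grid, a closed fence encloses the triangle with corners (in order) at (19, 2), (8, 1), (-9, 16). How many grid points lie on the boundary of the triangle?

16

Along each edge there are gcd(|Δx|,|Δy|)+1 lattice points, so counting each shared vertex once the boundary has gcd(11,1) + gcd(17,15) + gcd(28,14) = 1+1+14 = 16.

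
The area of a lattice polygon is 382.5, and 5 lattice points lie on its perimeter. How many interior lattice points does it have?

Pick's theorem A = I + B/2 − 1 rearranges to I = A − B/2 + 1 = 382.5 − 5/2 + 1 = 381.

381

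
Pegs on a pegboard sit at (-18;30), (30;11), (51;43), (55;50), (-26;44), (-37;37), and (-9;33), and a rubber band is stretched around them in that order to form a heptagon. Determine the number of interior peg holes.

Using the shoelace formula, 2A = |[(-18)·11 − 30·30] + [30·43 − 51·11] + [51·50 − 55·43] + [55·44 − (-26)·50] + [(-26)·37 − (-37)·44] + [(-37)·33 − (-9)·37] + [(-9)·30 − (-18)·33]| = 3638, so the area is 1819.
The number of boundary lattice points is Σ gcd(|Δx|,|Δy|) = gcd(48,19) + gcd(21,32) + gcd(4,7) + gcd(81,6) + gcd(11,7) + gcd(28,4) + gcd(9,3) = 1+1+1+3+1+4+3 = 14.
Pick's theorem gives I = A − B/2 + 1 = 1819 − 14/2 + 1 = 1813.

1813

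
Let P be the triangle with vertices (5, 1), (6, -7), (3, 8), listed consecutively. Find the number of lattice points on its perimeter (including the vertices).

5

Along each edge there are gcd(|Δx|,|Δy|)+1 lattice points, so counting each shared vertex once the boundary has gcd(1,8) + gcd(3,15) + gcd(2,7) = 1+3+1 = 5.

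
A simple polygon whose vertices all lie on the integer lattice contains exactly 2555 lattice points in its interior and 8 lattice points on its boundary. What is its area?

2558

By Pick's theorem, A = I + B/2 − 1 = 2555 + 8/2 − 1 = 2558.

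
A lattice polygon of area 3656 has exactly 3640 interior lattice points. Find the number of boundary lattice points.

34

Pick's theorem gives A = I + B/2 − 1, so B = 2(A − I + 1) = 2(3656 − 3640 + 1) = 34.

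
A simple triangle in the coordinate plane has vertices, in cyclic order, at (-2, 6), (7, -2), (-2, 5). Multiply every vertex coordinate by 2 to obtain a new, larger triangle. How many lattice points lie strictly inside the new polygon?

Using the shoelace formula, 2A = |[(-2)·(-2) − 7·6] + [7·5 − (-2)·(-2)] + [(-2)·6 − (-2)·5]| = 9, so the area is 4.5.
Along each edge there are gcd(|Δx|,|Δy|)+1 lattice points, so counting each shared vertex once the boundary has gcd(9,8) + gcd(9,7) + gcd(0,1) = 1+1+1 = 3.
Scaling by 2 multiplies the area by 2² = 4 (so the new area is 18) and multiplies the boundary lattice-point count by 2, giving 6.
By Pick's theorem, the interior count of the dilated polygon is 18 − 6/2 + 1 = 16.

16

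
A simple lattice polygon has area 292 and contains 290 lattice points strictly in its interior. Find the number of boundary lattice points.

Pick's theorem gives A = I + B/2 − 1, so B = 2(A − I + 1) = 2(292 − 290 + 1) = 6.

6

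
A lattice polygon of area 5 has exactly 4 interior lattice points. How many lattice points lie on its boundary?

4

Pick's theorem gives A = I + B/2 − 1, so B = 2(A − I + 1) = 2(5 − 4 + 1) = 4.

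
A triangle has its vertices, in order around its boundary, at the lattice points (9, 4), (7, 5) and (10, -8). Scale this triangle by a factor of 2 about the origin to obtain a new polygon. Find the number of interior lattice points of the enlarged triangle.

The shoelace formula gives twice the area as |[9·5 − 7·4] + [7·(-8) − 10·5] + [10·4 − 9·(-8)]| = 23, so the area is 23/2.
The number of boundary lattice points is Σ gcd(|Δx|,|Δy|) = gcd(2,1) + gcd(3,13) + gcd(1,12) = 1+1+1 = 3.
Scaling by 2 multiplies the area by 2² = 4 (so the new area is 46) and multiplies the boundary lattice-point count by 2, giving 6.
By Pick's theorem, the interior count of the dilated polygon is 46 − 6/2 + 1 = 44.

44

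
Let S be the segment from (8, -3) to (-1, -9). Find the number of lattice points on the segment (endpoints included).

The number of lattice points on a segment between lattice points is gcd(|Δx|,|Δy|) + 1 = gcd(9,6) + 1 = 3 + 1 = 4.

4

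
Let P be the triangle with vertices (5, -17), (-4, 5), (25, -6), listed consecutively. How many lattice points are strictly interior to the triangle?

Using the shoelace formula, 2A = |(5·5 − (-4)·(-17)) + ((-4)·(-6) − 25·5) + (25·(-17) − 5·(-6))| = 539, so the area is 539/2.
Summing gcd(|Δx|,|Δy|) over the edges gives the boundary count: gcd(9,22) + gcd(29,11) + gcd(20,11) = 1+1+1 = 3.
By Pick's theorem A = I + B/2 − 1, so I = 539/2 − 3/2 + 1 = 269.

269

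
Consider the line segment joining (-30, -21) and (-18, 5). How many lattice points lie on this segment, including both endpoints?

The number of lattice points on a segment between lattice points is gcd(|Δx|,|Δy|) + 1 = gcd(12,26) + 1 = 2 + 1 = 3.

3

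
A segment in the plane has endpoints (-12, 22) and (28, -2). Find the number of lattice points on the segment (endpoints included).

9

The number of lattice points on a segment between lattice points is gcd(|Δx|,|Δy|) + 1 = gcd(40,24) + 1 = 8 + 1 = 9.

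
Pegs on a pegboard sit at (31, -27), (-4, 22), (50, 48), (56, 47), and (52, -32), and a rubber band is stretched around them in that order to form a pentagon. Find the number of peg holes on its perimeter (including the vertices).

12

Summing gcd(|Δx|,|Δy|) over the edges gives the boundary count: gcd(35,49) + gcd(54,26) + gcd(6,1) + gcd(4,79) + gcd(21,5) = 7+2+1+1+1 = 12.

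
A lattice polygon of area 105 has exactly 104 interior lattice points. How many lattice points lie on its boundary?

4

Pick's theorem gives A = I + B/2 − 1, so B = 2(A − I + 1) = 2(105 − 104 + 1) = 4.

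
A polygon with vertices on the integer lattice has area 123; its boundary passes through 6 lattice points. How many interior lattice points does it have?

From Pick's theorem, I = A − B/2 + 1 = 123 − 6/2 + 1 = 121.

121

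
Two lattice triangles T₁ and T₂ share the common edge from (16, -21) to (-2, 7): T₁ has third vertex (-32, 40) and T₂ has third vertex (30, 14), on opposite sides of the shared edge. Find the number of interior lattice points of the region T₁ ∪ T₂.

The union is the simple quadrilateral with vertices (16, -21), (-32, 40), (-2, 7), (30, 14) in order.
The shoelace formula gives twice the area as |(16·40 − (-32)·(-21)) + ((-32)·7 − (-2)·40) + ((-2)·14 − 30·7) + (30·(-21) − 16·14)| = 1268, so the area is 634.
The number of boundary lattice points is Σ gcd(|Δx|,|Δy|) = gcd(48,61) + gcd(30,33) + gcd(32,7) + gcd(14,35) = 1+3+1+7 = 12.
By Pick's theorem I = A − B/2 + 1 = 634 − 12/2 + 1 = 629.

629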